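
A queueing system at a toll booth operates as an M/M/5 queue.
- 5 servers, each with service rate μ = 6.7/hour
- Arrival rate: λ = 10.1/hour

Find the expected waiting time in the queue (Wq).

Traffic intensity: ρ = λ/(cμ) = 10.1/(5×6.7) = 0.3015
Since ρ = 0.3015 < 1, system is stable.
Offered load a = λ/μ = cρ = 10.1/6.7 = 1.5075
P₀ = [ Σₙ₌₀^4 aⁿ/n! + a^5/(5!(1-ρ)) ]⁻¹
Σ = a^0/0! + a^1/1! + a^2/2! + a^3/3! + a^4/4! = 1.0000 + 1.5075 + 1.1362 + 0.5709 + 0.2152 = 4.4298
a^5/(5!(1-ρ)) = 7.7845/(120 × 0.6985) = 0.09287
P₀ = 1/(4.4298 + 0.09287) = 0.2211
Lq = P₀·a^5·ρ / (5!(1-ρ)²) = 0.2211 × 7.7845 × 0.3015 / (120 × 0.4879) = 0.008863
Wq = Lq/λ = 0.008863/10.1 = 0.0008775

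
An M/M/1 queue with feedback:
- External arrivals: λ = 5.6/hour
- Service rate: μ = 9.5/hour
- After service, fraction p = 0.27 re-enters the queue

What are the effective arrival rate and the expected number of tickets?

Effective arrival rate: λ_eff = λ/(1-p) = 5.6/(1-0.27) = 5.6/0.73 = 7.6712
ρ = λ_eff/μ = 7.6712/9.5 = 0.8075
L = ρ/(1-ρ) = 0.8075/(1-0.8075) = 4.1948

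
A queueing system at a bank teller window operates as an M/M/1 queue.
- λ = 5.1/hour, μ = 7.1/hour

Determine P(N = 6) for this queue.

ρ = λ/μ = 5.1/7.1 = 0.7183
P(n) = (1-ρ)ρⁿ
P(6) = (1-0.7183) × 0.7183^6
P(6) = 0.28170 × 0.13735
P(6) = 0.03869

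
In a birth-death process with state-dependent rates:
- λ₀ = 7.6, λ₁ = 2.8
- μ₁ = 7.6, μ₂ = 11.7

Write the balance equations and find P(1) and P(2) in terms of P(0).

Balance equations:
State 0: λ₀P₀ = μ₁P₁ → P₁ = (λ₀/μ₁)P₀ = (7.6/7.6)P₀ = 1.0000P₀
State 1: P₂ = (λ₀λ₁)/(μ₁μ₂)P₀ = (7.6×2.8)/(7.6×11.7)P₀ = 0.2393P₀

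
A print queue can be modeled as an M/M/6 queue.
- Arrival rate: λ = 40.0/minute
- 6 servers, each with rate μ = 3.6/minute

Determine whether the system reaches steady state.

Stability requires ρ = λ/(cμ) < 1
ρ = 40.0/(6 × 3.6) = 40.0/21.60 = 1.8519
Since 1.8519 ≥ 1, the system is UNSTABLE.
Need c > λ/μ = 40.0/3.6 = 11.11.
Minimum servers needed: c = 12.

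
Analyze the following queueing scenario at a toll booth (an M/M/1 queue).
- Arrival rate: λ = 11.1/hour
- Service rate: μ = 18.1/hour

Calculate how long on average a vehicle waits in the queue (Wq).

First, compute utilization: ρ = λ/μ = 11.1/18.1 = 0.6133
For M/M/1: Wq = λ/(μ(μ-λ))
Wq = 11.1/(18.1 × (18.1-11.1))
Wq = 11.1/(18.1 × 7.00)
Wq = 0.08761 hours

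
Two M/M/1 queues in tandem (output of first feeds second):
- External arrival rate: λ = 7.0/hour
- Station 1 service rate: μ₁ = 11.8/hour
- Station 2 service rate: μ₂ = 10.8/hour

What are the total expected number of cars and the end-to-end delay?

By Jackson's theorem, each station behaves as independent M/M/1.
Station 1: ρ₁ = 7.0/11.8 = 0.5932, L₁ = ρ₁/(1-ρ₁) = λ/(μ₁-λ) = 7.0/4.80 = 1.4583
Station 2: ρ₂ = 7.0/10.8 = 0.6481, L₂ = ρ₂/(1-ρ₂) = λ/(μ₂-λ) = 7.0/3.80 = 1.8421
Total: L = L₁ + L₂ = 1.4583 + 1.8421 = 3.3004
W = L/λ = 3.3004/7.0 = 0.4715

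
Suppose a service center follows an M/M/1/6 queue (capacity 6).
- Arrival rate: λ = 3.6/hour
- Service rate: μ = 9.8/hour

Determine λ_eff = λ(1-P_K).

ρ = λ/μ = 3.6/9.8 = 0.36735
P₀ = (1-ρ)/(1-ρ^(K+1)) = (1-0.36735)/(1-0.36735^7) = 0.6326/0.9991 = 0.6332
P_K = P₀×ρ^K = 0.6332 × 0.36735^6 = 0.6332 × 0.002457 = 0.001556
λ_eff = λ(1-P_K) = 3.6 × (1 - 0.001556) = 3.6 × 0.99844 = 3.5944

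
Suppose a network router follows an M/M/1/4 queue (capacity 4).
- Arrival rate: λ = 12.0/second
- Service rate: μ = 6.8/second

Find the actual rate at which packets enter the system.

ρ = λ/μ = 12.0/6.8 = 1.76471
P₀ = (1-ρ)/(1-ρ^(K+1)) = (1-1.76471)/(1-1.76471^5) = -0.7647/-16.1146 = 0.04745
P_K = P₀×ρ^K = 0.04745 × 1.76471^4 = 0.04745 × 9.6983 = 0.4602
λ_eff = λ(1-P_K) = 12.0 × (1 - 0.460224) = 12.0 × 0.539776 = 6.4773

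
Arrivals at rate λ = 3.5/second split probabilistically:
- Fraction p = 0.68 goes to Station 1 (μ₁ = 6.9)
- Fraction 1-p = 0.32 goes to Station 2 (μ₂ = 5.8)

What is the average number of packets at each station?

Effective rates: λ₁ = 3.5×0.68 = 2.38, λ₂ = 3.5×0.32 = 1.12
Station 1: ρ₁ = 2.38/6.9 = 0.3449, L₁ = ρ₁/(1-ρ₁) = 0.3449/(1-0.3449) = 0.5265
Station 2: ρ₂ = 1.12/5.8 = 0.1931, L₂ = ρ₂/(1-ρ₂) = 0.1931/(1-0.1931) = 0.2393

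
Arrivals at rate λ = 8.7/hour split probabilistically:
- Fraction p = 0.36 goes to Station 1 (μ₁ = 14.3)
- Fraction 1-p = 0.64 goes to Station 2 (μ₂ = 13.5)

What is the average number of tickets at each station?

Effective rates: λ₁ = 8.7×0.36 = 3.132, λ₂ = 8.7×0.64 = 5.568
Station 1: ρ₁ = 3.132/14.3 = 0.2190, L₁ = ρ₁/(1-ρ₁) = 0.2190/(1-0.2190) = 0.2804
Station 2: ρ₂ = 5.568/13.5 = 0.41244, L₂ = ρ₂/(1-ρ₂) = 0.41244/(1-0.41244) = 0.7020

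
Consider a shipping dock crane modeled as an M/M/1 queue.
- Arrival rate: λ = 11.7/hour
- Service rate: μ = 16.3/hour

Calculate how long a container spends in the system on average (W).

First, compute utilization: ρ = λ/μ = 11.7/16.3 = 0.7178
For M/M/1: W = 1/(μ-λ)
W = 1/(16.3-11.7) = 1/4.60
W = 0.2174 hours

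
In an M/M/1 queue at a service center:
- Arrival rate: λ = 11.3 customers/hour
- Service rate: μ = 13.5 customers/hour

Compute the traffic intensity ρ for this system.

Server utilization: ρ = λ/μ
ρ = 11.3/13.5 = 0.8370
The server is busy 83.70% of the time.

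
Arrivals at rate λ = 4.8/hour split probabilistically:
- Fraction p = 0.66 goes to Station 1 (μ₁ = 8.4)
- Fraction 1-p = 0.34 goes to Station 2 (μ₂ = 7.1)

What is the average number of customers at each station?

Effective rates: λ₁ = 4.8×0.66 = 3.168, λ₂ = 4.8×0.34 = 1.632
Station 1: ρ₁ = 3.168/8.4 = 0.37714, L₁ = ρ₁/(1-ρ₁) = 0.37714/(1-0.37714) = 0.6055
Station 2: ρ₂ = 1.632/7.1 = 0.2299, L₂ = ρ₂/(1-ρ₂) = 0.2299/(1-0.2299) = 0.2985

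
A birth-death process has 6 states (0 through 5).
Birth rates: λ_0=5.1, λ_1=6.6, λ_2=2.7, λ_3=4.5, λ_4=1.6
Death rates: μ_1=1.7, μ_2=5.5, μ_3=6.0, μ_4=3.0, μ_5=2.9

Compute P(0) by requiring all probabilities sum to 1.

Ratios P(n)/P(0) = (λ₀···λₙ₋₁)/(μ₁···μₙ):
P(1)/P(0) = (5.1)/(1.7) = 3.0000
P(2)/P(0) = (5.1×6.6)/(1.7×5.5) = 3.6000
P(3)/P(0) = (5.1×6.6×2.7)/(1.7×5.5×6.0) = 1.6200
P(4)/P(0) = (5.1×6.6×2.7×4.5)/(1.7×5.5×6.0×3.0) = 2.4300
P(5)/P(0) = (5.1×6.6×2.7×4.5×1.6)/(1.7×5.5×6.0×3.0×2.9) = 1.3407

Normalization: ∑ P(n) = 1
P(0) × (1.0000 + 3.0000 + 3.6000 + 1.6200 + 2.4300 + 1.3407) = 1
P(0) × 12.9907 = 1
P(0) = 1/12.9907 = 0.07698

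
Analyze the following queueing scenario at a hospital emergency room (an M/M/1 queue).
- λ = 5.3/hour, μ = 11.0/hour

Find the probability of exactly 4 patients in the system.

ρ = λ/μ = 5.3/11.0 = 0.48182
P(n) = (1-ρ)ρⁿ
P(4) = (1-0.48182) × 0.48182^4
P(4) = 0.5182 × 0.05389
P(4) = 0.02793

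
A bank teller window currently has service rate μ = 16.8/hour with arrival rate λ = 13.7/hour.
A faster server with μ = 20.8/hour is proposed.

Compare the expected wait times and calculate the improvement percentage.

System 1: ρ₁ = 13.7/16.8 = 0.8155, W₁ = 1/(16.8-13.7) = 0.32258
System 2: ρ₂ = 13.7/20.8 = 0.6587, W₂ = 1/(20.8-13.7) = 0.14085
Improvement: (W₁-W₂)/W₁ = (0.32258-0.14085)/0.32258 = 56.34%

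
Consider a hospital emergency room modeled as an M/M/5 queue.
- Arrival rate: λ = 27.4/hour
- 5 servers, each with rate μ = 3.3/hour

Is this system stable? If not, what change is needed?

Stability requires ρ = λ/(cμ) < 1
ρ = 27.4/(5 × 3.3) = 27.4/16.50 = 1.6606
Since 1.6606 ≥ 1, the system is UNSTABLE.
Need c > λ/μ = 27.4/3.3 = 8.30.
Minimum servers needed: c = 9.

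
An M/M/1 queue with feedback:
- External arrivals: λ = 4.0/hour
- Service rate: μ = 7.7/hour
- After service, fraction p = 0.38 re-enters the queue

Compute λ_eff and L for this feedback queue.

Effective arrival rate: λ_eff = λ/(1-p) = 4.0/(1-0.38) = 4.0/0.62 = 6.451613
ρ = λ_eff/μ = 6.451613/7.7 = 0.837872
L = ρ/(1-ρ) = 0.837872/(1-0.837872) = 5.1680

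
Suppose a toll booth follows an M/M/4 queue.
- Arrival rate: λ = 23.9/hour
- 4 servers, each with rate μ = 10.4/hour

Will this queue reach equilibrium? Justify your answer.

Stability requires ρ = λ/(cμ) < 1
ρ = 23.9/(4 × 10.4) = 23.9/41.60 = 0.5745
Since 0.5745 < 1, the system is STABLE.
The servers are busy 57.45% of the time.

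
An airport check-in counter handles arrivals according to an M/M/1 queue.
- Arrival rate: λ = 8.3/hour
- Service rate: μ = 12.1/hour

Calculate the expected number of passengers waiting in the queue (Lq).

ρ = λ/μ = 8.3/12.1 = 0.6860
For M/M/1: Lq = λ²/(μ(μ-λ))
Lq = 68.89/(12.1 × 3.80)
Lq = 1.4983 passengers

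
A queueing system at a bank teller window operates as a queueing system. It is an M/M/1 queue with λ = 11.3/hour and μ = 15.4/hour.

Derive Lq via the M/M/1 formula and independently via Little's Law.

Method 1 (direct): Lq = λ²/(μ(μ-λ)) = 127.69/(15.4 × 4.10) = 2.0223

Method 2 (Little's Law):
W = 1/(μ-λ) = 1/4.10 = 0.243902
Wq = W - 1/μ = 0.243902 - 0.0649351 = 0.178967
Lq = λWq = 11.3 × 0.178967 = 2.0223 ✔ (matches Method 1)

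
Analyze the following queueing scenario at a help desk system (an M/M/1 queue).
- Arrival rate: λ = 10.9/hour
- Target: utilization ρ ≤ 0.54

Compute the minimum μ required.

ρ = λ/μ, so μ = λ/ρ
μ ≥ 10.9/0.54 = 20.1852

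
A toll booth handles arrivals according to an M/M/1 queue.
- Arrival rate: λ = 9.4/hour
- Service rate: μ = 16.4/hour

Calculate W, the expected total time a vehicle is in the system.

First, compute utilization: ρ = λ/μ = 9.4/16.4 = 0.5732
For M/M/1: W = 1/(μ-λ)
W = 1/(16.4-9.4) = 1/7.00
W = 0.1429 hours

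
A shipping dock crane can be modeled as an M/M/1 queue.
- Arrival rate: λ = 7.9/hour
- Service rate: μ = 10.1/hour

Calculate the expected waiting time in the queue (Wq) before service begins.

First, compute utilization: ρ = λ/μ = 7.9/10.1 = 0.7822
For M/M/1: Wq = λ/(μ(μ-λ))
Wq = 7.9/(10.1 × (10.1-7.9))
Wq = 7.9/(10.1 × 2.20)
Wq = 0.3555 hours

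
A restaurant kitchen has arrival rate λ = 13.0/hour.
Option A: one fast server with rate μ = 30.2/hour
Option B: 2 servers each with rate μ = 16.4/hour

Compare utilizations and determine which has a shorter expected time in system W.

Option A: single server μ = 30.2 (M/M/1)
  ρ_A = 13.0/30.2 = 0.4305
  W_A = 1/(μ-λ) = 1/(30.2-13.0) = 1/17.20 = 0.05814

Option B: 2 servers μ = 16.4 (M/M/2)
  ρ_B = λ/(cμ) = 13.0/(2×16.4) = 0.3963
  Offered load a = λ/μ = cρ = 13.0/16.4 = 0.7927
  P₀ = [ Σₙ₌₀^1 aⁿ/n! + a^2/(2!(1-ρ)) ]⁻¹
  Σ = a^0/0! + a^1/1! = 1.0000 + 0.7927 = 1.7927
  a^2/(2!(1-ρ)) = 0.6283/(2 × 0.6037) = 0.5204
  P₀ = 1/(1.7927 + 0.5204) = 0.4323
  Lq = P₀·a^2·ρ / (2!(1-ρ)²) = 0.4323 × 0.6283 × 0.3963 / (2 × 0.3644) = 0.1477
  Wq_B = Lq/λ = 0.1477/13.0 = 0.01136
  W_B = Wq_B + 1/μ = 0.01136 + 0.06098 = 0.07234

Since W_A = 0.05814 < W_B = 0.07234, Option A (single fast server) has the shorter time in system.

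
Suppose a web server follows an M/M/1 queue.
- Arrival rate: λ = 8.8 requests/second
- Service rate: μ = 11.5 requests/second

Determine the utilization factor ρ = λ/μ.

Server utilization: ρ = λ/μ
ρ = 8.8/11.5 = 0.7652
The server is busy 76.52% of the time.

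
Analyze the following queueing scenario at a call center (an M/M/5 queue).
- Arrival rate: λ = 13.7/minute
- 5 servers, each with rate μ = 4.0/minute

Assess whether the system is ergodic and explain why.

Stability requires ρ = λ/(cμ) < 1
ρ = 13.7/(5 × 4.0) = 13.7/20.00 = 0.6850
Since 0.6850 < 1, the system is STABLE.
The servers are busy 68.50% of the time.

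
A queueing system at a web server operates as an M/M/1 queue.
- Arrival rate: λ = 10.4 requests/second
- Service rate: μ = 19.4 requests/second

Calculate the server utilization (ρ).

Server utilization: ρ = λ/μ
ρ = 10.4/19.4 = 0.5361
The server is busy 53.61% of the time.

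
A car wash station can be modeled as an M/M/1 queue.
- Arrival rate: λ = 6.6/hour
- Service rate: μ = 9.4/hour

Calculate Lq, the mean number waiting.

ρ = λ/μ = 6.6/9.4 = 0.7021
For M/M/1: Lq = λ²/(μ(μ-λ))
Lq = 43.56/(9.4 × 2.80)
Lq = 1.6550 cars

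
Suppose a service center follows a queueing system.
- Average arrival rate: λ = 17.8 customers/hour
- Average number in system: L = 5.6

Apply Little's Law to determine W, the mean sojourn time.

Little's Law: L = λW, so W = L/λ
W = 5.6/17.8 = 0.3146 hours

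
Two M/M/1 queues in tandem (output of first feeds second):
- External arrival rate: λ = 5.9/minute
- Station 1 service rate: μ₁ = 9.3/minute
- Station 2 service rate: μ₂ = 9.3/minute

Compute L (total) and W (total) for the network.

By Jackson's theorem, each station behaves as independent M/M/1.
Station 1: ρ₁ = 5.9/9.3 = 0.6344, L₁ = ρ₁/(1-ρ₁) = λ/(μ₁-λ) = 5.9/3.40 = 1.7353
Station 2: ρ₂ = 5.9/9.3 = 0.6344, L₂ = ρ₂/(1-ρ₂) = λ/(μ₂-λ) = 5.9/3.40 = 1.7353
Total: L = L₁ + L₂ = 1.7353 + 1.7353 = 3.4706
W = L/λ = 3.4706/5.9 = 0.5882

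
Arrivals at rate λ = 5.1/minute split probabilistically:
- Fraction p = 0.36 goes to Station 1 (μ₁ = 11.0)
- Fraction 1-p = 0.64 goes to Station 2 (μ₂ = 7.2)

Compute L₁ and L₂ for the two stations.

Effective rates: λ₁ = 5.1×0.36 = 1.836, λ₂ = 5.1×0.64 = 3.264
Station 1: ρ₁ = 1.836/11.0 = 0.1669, L₁ = ρ₁/(1-ρ₁) = 0.1669/(1-0.1669) = 0.2003
Station 2: ρ₂ = 3.264/7.2 = 0.45333, L₂ = ρ₂/(1-ρ₂) = 0.45333/(1-0.45333) = 0.8293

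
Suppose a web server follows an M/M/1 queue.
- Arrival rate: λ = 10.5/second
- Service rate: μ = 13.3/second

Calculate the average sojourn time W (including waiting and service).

First, compute utilization: ρ = λ/μ = 10.5/13.3 = 0.7895
For M/M/1: W = 1/(μ-λ)
W = 1/(13.3-10.5) = 1/2.80
W = 0.3571 seconds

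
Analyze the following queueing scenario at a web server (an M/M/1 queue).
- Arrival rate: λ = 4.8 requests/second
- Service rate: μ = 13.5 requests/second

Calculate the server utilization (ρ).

Server utilization: ρ = λ/μ
ρ = 4.8/13.5 = 0.3556
The server is busy 35.56% of the time.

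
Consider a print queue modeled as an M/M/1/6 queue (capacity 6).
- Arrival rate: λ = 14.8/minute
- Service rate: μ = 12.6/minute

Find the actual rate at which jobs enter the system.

ρ = λ/μ = 14.8/12.6 = 1.1746
P₀ = (1-ρ)/(1-ρ^(K+1)) = (1-1.1746)/(1-1.1746^7) = -0.1746/-2.0848 = 0.08375
P_K = P₀×ρ^K = 0.083748 × 1.1746^6 = 0.083748 × 2.6263 = 0.2199
λ_eff = λ(1-P_K) = 14.8 × (1 - 0.219947) = 14.8 × 0.780053 = 11.5448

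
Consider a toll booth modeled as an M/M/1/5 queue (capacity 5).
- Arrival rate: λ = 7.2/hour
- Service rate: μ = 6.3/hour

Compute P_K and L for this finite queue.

ρ = λ/μ = 7.2/6.3 = 1.142857
P₀ = (1-ρ)/(1-ρ^(K+1)) = (1-1.142857)/(1-1.142857^6) = -0.1429/-1.2282 = 0.1163
P_K = P₀×ρ^K = 0.1163 × 1.142857^5 = 0.1163 × 1.9497 = 0.2268
Blocking probability P_5 = 0.2268 (22.68%)
L = ρ[1 - (K+1)ρ^K + Kρ^(K+1)] / [(1-ρ)(1-ρ^(K+1))]
L = 1.142857 × (1 - 6×1.949663 + 5×2.228186) / ((1 - 1.142857) × (1 - 2.228186)) = 2.8852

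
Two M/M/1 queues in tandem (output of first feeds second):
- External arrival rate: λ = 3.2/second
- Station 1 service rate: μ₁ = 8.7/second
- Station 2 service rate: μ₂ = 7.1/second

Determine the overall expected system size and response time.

By Jackson's theorem, each station behaves as independent M/M/1.
Station 1: ρ₁ = 3.2/8.7 = 0.3678, L₁ = ρ₁/(1-ρ₁) = λ/(μ₁-λ) = 3.2/5.50 = 0.5818
Station 2: ρ₂ = 3.2/7.1 = 0.4507, L₂ = ρ₂/(1-ρ₂) = λ/(μ₂-λ) = 3.2/3.90 = 0.8205
Total: L = L₁ + L₂ = 0.5818 + 0.8205 = 1.4023
W = L/λ = 1.4023/3.2 = 0.4382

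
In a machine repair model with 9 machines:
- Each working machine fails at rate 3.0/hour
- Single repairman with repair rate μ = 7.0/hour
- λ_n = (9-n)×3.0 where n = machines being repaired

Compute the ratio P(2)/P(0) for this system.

P(2)/P(0) = ∏_{i=0}^{2-1} λ_i/μ_{i+1}
= (9-0)×3.0/7.0 × (9-1)×3.0/7.0
= 13.2245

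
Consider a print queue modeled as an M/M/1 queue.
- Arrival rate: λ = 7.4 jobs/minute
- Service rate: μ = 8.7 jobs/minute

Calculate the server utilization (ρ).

Server utilization: ρ = λ/μ
ρ = 7.4/8.7 = 0.8506
The server is busy 85.06% of the time.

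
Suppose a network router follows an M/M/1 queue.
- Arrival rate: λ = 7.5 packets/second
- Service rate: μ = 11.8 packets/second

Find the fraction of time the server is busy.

Server utilization: ρ = λ/μ
ρ = 7.5/11.8 = 0.6356
The server is busy 63.56% of the time.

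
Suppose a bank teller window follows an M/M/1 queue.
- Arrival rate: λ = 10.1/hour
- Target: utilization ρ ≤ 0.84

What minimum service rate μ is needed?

ρ = λ/μ, so μ = λ/ρ
μ ≥ 10.1/0.84 = 12.0238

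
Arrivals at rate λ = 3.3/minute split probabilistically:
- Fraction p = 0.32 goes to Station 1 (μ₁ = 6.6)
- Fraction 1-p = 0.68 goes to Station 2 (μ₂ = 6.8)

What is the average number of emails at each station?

Effective rates: λ₁ = 3.3×0.32 = 1.056, λ₂ = 3.3×0.68 = 2.244
Station 1: ρ₁ = 1.056/6.6 = 0.1600, L₁ = ρ₁/(1-ρ₁) = 0.1600/(1-0.1600) = 0.1905
Station 2: ρ₂ = 2.244/6.8 = 0.3300, L₂ = ρ₂/(1-ρ₂) = 0.3300/(1-0.3300) = 0.4925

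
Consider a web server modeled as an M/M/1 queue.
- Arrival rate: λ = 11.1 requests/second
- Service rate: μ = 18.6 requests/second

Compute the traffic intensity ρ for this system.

Server utilization: ρ = λ/μ
ρ = 11.1/18.6 = 0.5968
The server is busy 59.68% of the time.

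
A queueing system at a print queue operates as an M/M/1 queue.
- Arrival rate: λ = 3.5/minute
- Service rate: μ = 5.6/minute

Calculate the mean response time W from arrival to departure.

First, compute utilization: ρ = λ/μ = 3.5/5.6 = 0.6250
For M/M/1: W = 1/(μ-λ)
W = 1/(5.6-3.5) = 1/2.10
W = 0.4762 minutes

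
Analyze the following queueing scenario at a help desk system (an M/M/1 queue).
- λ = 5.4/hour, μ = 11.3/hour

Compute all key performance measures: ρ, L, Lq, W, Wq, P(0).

Step 1: ρ = λ/μ = 5.4/11.3 = 0.4779
Step 2: L = λ/(μ-λ) = 5.4/5.90 = 0.9153
Step 3: Lq = λ²/(μ(μ-λ)) = 29.16/(11.3×5.90) = 0.4374
Step 4: W = 1/(μ-λ) = 1/5.90 = 0.1695
Step 5: Wq = λ/(μ(μ-λ)) = 5.4/(11.3×5.90) = 0.08100
Step 6: P(0) = 1-ρ = 0.5221
Verify: L = λW = 5.4×0.1695 = 0.9153 ✔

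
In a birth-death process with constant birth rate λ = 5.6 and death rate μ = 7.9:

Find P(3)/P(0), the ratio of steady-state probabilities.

For constant rates: P(n)/P(0) = (λ/μ)^n
P(3)/P(0) = (5.6/7.9)^3 = 0.70886^3 = 0.3562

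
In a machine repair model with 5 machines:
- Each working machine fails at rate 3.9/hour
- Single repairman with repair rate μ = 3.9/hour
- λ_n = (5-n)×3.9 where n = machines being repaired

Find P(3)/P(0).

P(3)/P(0) = ∏_{i=0}^{3-1} λ_i/μ_{i+1}
= (5-0)×3.9/3.9 × (5-1)×3.9/3.9 × (5-2)×3.9/3.9
= 60.0000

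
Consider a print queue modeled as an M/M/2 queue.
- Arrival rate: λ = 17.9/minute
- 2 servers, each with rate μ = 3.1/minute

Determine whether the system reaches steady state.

Stability requires ρ = λ/(cμ) < 1
ρ = 17.9/(2 × 3.1) = 17.9/6.20 = 2.8871
Since 2.8871 ≥ 1, the system is UNSTABLE.
Need c > λ/μ = 17.9/3.1 = 5.77.
Minimum servers needed: c = 6.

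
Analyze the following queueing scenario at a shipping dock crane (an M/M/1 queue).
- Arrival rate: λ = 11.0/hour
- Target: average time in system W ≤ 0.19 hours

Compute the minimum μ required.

For M/M/1: W = 1/(μ-λ)
Need W ≤ 0.19, so 1/(μ-λ) ≤ 0.19
μ - λ ≥ 1/0.19 = 5.2632
μ ≥ 11.0 + 5.2632 = 16.2632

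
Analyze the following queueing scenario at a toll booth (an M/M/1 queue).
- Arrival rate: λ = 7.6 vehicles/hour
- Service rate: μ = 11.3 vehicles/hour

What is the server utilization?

Server utilization: ρ = λ/μ
ρ = 7.6/11.3 = 0.6726
The server is busy 67.26% of the time.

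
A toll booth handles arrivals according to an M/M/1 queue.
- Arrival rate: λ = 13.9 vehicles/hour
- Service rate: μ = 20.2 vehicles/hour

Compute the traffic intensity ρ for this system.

Server utilization: ρ = λ/μ
ρ = 13.9/20.2 = 0.6881
The server is busy 68.81% of the time.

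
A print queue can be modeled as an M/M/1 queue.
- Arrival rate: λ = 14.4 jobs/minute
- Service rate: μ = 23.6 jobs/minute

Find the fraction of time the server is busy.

Server utilization: ρ = λ/μ
ρ = 14.4/23.6 = 0.6102
The server is busy 61.02% of the time.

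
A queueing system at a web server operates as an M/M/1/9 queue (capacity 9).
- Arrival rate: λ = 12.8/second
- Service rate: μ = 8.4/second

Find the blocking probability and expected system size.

ρ = λ/μ = 12.8/8.4 = 1.5238
P₀ = (1-ρ)/(1-ρ^(K+1)) = (1-1.5238)/(1-1.5238^10) = -0.5238/-66.4963 = 0.007877
P_K = P₀×ρ^K = 0.007877 × 1.5238^9 = 0.007877 × 44.2947 = 0.3489
Blocking probability P_9 = 0.3489 (34.89%)
L = ρ[1 - (K+1)ρ^K + Kρ^(K+1)] / [(1-ρ)(1-ρ^(K+1))]
L = 1.5238 × (1 - 10×44.2947 + 9×67.4963) / ((1 - 1.5238) × (1 - 67.4963)) = 7.2413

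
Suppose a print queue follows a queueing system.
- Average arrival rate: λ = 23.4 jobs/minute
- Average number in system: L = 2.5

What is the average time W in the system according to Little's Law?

Little's Law: L = λW, so W = L/λ
W = 2.5/23.4 = 0.1068 minutes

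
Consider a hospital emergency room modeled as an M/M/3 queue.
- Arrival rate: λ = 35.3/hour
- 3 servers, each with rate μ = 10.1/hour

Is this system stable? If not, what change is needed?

Stability requires ρ = λ/(cμ) < 1
ρ = 35.3/(3 × 10.1) = 35.3/30.30 = 1.1650
Since 1.1650 ≥ 1, the system is UNSTABLE.
Need c > λ/μ = 35.3/10.1 = 3.50.
Minimum servers needed: c = 4.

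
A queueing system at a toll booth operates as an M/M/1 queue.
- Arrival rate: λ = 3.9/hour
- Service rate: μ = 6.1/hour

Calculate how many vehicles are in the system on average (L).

ρ = λ/μ = 3.9/6.1 = 0.6393
For M/M/1: L = λ/(μ-λ)
L = 3.9/(6.1-3.9) = 3.9/2.20
L = 1.7727 vehicles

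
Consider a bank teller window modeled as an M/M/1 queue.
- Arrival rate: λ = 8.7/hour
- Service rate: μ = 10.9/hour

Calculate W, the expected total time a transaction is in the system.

First, compute utilization: ρ = λ/μ = 8.7/10.9 = 0.7982
For M/M/1: W = 1/(μ-λ)
W = 1/(10.9-8.7) = 1/2.20
W = 0.4545 hours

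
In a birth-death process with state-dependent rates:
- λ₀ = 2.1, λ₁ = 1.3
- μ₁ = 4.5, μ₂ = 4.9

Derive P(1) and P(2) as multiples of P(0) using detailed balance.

Balance equations:
State 0: λ₀P₀ = μ₁P₁ → P₁ = (λ₀/μ₁)P₀ = (2.1/4.5)P₀ = 0.4667P₀
State 1: P₂ = (λ₀λ₁)/(μ₁μ₂)P₀ = (2.1×1.3)/(4.5×4.9)P₀ = 0.1238P₀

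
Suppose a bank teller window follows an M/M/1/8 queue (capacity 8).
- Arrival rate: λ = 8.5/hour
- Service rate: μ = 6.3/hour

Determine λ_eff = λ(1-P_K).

ρ = λ/μ = 8.5/6.3 = 1.3492
P₀ = (1-ρ)/(1-ρ^(K+1)) = (1-1.3492)/(1-1.3492^9) = -0.3492/-13.8145 = 0.02528
P_K = P₀×ρ^K = 0.02528 × 1.3492^8 = 0.02528 × 10.9802 = 0.2776
λ_eff = λ(1-P_K) = 8.5 × (1 - 0.277558) = 8.5 × 0.722442 = 6.1408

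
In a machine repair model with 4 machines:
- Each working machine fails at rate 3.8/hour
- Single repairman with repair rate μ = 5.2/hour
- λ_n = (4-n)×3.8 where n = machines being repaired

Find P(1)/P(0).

P(1)/P(0) = ∏_{i=0}^{1-1} λ_i/μ_{i+1}
= (4-0)×3.8/5.2
= 2.9231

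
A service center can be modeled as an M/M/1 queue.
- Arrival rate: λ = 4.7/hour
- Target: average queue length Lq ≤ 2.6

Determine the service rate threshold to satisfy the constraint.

For M/M/1: Lq = λ²/(μ(μ-λ))
Need Lq ≤ 2.6, i.e. μ(μ-λ) ≥ λ²/2.6
μ² - 4.7μ - 22.09/2.6 ≥ 0  →  μ² - 4.7μ - 8.49615 ≥ 0
Quadratic formula (positive root): μ = [λ + √(λ² + 4×8.49615)]/2
Discriminant: 22.09 + 4×8.49615 = 56.0746, √56.0746 = 7.4883
μ ≥ (4.7 + 7.4883)/2 = 6.0941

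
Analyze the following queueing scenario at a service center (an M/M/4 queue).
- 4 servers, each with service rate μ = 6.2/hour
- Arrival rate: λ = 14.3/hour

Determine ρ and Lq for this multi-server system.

Traffic intensity: ρ = λ/(cμ) = 14.3/(4×6.2) = 0.5766
Since ρ = 0.5766 < 1, system is stable.
Offered load a = λ/μ = cρ = 14.3/6.2 = 2.3065
P₀ = [ Σₙ₌₀^3 aⁿ/n! + a^4/(4!(1-ρ)) ]⁻¹
Σ = a^0/0! + a^1/1! + a^2/2! + a^3/3! = 1.0000 + 2.3065 + 2.6599 + 2.0449 = 8.0113
a^4/(4!(1-ρ)) = 28.2994/(24 × 0.42339) = 2.7850
P₀ = 1/(8.0113 + 2.7850) = 0.09262
Lq = P₀·a^4·ρ / (4!(1-ρ)²) = 0.092625 × 28.2994 × 0.57661 / (24 × 0.17926) = 0.3513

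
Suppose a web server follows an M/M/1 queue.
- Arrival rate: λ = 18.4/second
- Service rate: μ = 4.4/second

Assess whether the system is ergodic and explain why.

Stability requires ρ = λ/(cμ) < 1
ρ = 18.4/(1 × 4.4) = 18.4/4.40 = 4.1818
Since 4.1818 ≥ 1, the system is UNSTABLE.
Queue grows without bound. Need μ > λ = 18.4.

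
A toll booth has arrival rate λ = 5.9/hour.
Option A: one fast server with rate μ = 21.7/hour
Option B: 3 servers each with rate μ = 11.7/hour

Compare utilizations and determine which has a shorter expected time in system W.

Option A: single server μ = 21.7 (M/M/1)
  ρ_A = 5.9/21.7 = 0.2719
  W_A = 1/(μ-λ) = 1/(21.7-5.9) = 1/15.80 = 0.06329

Option B: 3 servers μ = 11.7 (M/M/3)
  ρ_B = λ/(cμ) = 5.9/(3×11.7) = 0.1681
  Offered load a = λ/μ = cρ = 5.9/11.7 = 0.5043
  P₀ = [ Σₙ₌₀^2 aⁿ/n! + a^3/(3!(1-ρ)) ]⁻¹
  Σ = a^0/0! + a^1/1! + a^2/2! = 1.0000 + 0.5043 + 0.1271 = 1.6314
  a^3/(3!(1-ρ)) = 0.12823/(6 × 0.83191) = 0.02569
  P₀ = 1/(1.6314 + 0.02569) = 0.6035
  Lq = P₀·a^3·ρ / (3!(1-ρ)²) = 0.6035 × 0.1282 × 0.1681 / (6 × 0.6921) = 0.003132
  Wq_B = Lq/λ = 0.0031325/5.9 = 0.0005309
  W_B = Wq_B + 1/μ = 0.0005309 + 0.08547 = 0.08600

Since W_A = 0.06329 < W_B = 0.08600, Option A (single fast server) has the shorter time in system.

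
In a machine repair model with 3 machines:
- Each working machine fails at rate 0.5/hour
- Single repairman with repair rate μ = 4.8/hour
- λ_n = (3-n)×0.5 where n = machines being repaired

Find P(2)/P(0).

P(2)/P(0) = ∏_{i=0}^{2-1} λ_i/μ_{i+1}
= (3-0)×0.5/4.8 × (3-1)×0.5/4.8
= 0.06510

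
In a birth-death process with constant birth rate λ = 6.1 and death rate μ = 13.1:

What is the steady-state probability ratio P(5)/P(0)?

For constant rates: P(n)/P(0) = (λ/μ)^n
P(5)/P(0) = (6.1/13.1)^5 = 0.46565^5 = 0.02189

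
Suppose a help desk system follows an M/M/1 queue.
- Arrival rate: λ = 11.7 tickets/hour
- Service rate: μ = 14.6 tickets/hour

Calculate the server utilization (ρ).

Server utilization: ρ = λ/μ
ρ = 11.7/14.6 = 0.8014
The server is busy 80.14% of the time.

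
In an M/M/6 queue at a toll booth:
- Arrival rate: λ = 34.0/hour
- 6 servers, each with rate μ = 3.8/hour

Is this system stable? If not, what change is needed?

Stability requires ρ = λ/(cμ) < 1
ρ = 34.0/(6 × 3.8) = 34.0/22.80 = 1.4912
Since 1.4912 ≥ 1, the system is UNSTABLE.
Need c > λ/μ = 34.0/3.8 = 8.95.
Minimum servers needed: c = 9.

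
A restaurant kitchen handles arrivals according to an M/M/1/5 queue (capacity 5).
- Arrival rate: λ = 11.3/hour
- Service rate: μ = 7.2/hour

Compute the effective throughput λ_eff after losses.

ρ = λ/μ = 11.3/7.2 = 1.56944
P₀ = (1-ρ)/(1-ρ^(K+1)) = (1-1.56944)/(1-1.56944^6) = -0.56944/-13.9440 = 0.04084
P_K = P₀×ρ^K = 0.04084 × 1.56944^5 = 0.04084 × 9.5219 = 0.3889
λ_eff = λ(1-P_K) = 11.3 × (1 - 0.38885) = 11.3 × 0.61115 = 6.9060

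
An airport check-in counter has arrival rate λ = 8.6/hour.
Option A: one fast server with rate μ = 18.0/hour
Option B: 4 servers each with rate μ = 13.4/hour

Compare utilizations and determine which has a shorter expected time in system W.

Option A: single server μ = 18.0 (M/M/1)
  ρ_A = 8.6/18.0 = 0.4778
  W_A = 1/(μ-λ) = 1/(18.0-8.6) = 1/9.40 = 0.1064

Option B: 4 servers μ = 13.4 (M/M/4)
  ρ_B = λ/(cμ) = 8.6/(4×13.4) = 0.1604
  Offered load a = λ/μ = cρ = 8.6/13.4 = 0.6418
  P₀ = [ Σₙ₌₀^3 aⁿ/n! + a^4/(4!(1-ρ)) ]⁻¹
  Σ = a^0/0! + a^1/1! + a^2/2! + a^3/3! = 1.0000 + 0.6418 + 0.2059 + 0.04406 = 1.8918
  a^4/(4!(1-ρ)) = 0.16966/(24 × 0.83955) = 0.008420
  P₀ = 1/(1.8918 + 0.008420) = 0.5263
  Lq = P₀·a^4·ρ / (4!(1-ρ)²) = 0.526256 × 0.169658 × 0.160448 / (24 × 0.704848) = 0.0008468
  Wq_B = Lq/λ = 0.0008468/8.6 = 0.00009847
  W_B = Wq_B + 1/μ = 0.00009847 + 0.07463 = 0.07473

Since W_B = 0.07473 < W_A = 0.1064, Option B (multiple servers) has the shorter time in system.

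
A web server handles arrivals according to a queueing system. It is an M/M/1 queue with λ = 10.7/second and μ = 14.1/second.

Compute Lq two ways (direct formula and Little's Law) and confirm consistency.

Method 1 (direct): Lq = λ²/(μ(μ-λ)) = 114.49/(14.1 × 3.40) = 2.3882

Method 2 (Little's Law):
W = 1/(μ-λ) = 1/3.40 = 0.2941
Wq = W - 1/μ = 0.2941 - 0.07092 = 0.2232
Lq = λWq = 10.7 × 0.2232 = 2.3882 ✔ (matches Method 1)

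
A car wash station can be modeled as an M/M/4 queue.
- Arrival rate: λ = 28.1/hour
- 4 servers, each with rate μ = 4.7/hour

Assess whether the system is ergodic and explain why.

Stability requires ρ = λ/(cμ) < 1
ρ = 28.1/(4 × 4.7) = 28.1/18.80 = 1.4947
Since 1.4947 ≥ 1, the system is UNSTABLE.
Need c > λ/μ = 28.1/4.7 = 5.98.
Minimum servers needed: c = 6.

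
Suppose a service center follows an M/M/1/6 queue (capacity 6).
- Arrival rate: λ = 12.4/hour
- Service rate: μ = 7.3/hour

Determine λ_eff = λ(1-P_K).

ρ = λ/μ = 12.4/7.3 = 1.6986
P₀ = (1-ρ)/(1-ρ^(K+1)) = (1-1.6986)/(1-1.6986^7) = -0.6986/-39.7979 = 0.01755
P_K = P₀×ρ^K = 0.017554 × 1.6986^6 = 0.017554 × 24.0185 = 0.4216
λ_eff = λ(1-P_K) = 12.4 × (1 - 0.42162) = 12.4 × 0.57838 = 7.1719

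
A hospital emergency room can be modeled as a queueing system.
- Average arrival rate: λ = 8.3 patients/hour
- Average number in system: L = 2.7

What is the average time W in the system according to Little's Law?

Little's Law: L = λW, so W = L/λ
W = 2.7/8.3 = 0.3253 hours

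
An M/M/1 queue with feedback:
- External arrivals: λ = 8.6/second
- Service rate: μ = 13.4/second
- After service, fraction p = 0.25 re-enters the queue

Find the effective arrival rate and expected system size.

Effective arrival rate: λ_eff = λ/(1-p) = 8.6/(1-0.25) = 8.6/0.75 = 11.4667
ρ = λ_eff/μ = 11.4667/13.4 = 0.85572
L = ρ/(1-ρ) = 0.85572/(1-0.85572) = 5.9310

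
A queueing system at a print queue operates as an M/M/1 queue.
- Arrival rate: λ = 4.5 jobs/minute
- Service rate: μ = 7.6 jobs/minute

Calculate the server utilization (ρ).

Server utilization: ρ = λ/μ
ρ = 4.5/7.6 = 0.5921
The server is busy 59.21% of the time.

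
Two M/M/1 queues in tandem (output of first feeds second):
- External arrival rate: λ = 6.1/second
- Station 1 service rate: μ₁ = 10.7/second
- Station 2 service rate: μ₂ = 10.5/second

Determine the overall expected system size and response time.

By Jackson's theorem, each station behaves as independent M/M/1.
Station 1: ρ₁ = 6.1/10.7 = 0.5701, L₁ = ρ₁/(1-ρ₁) = λ/(μ₁-λ) = 6.1/4.60 = 1.3261
Station 2: ρ₂ = 6.1/10.5 = 0.5810, L₂ = ρ₂/(1-ρ₂) = λ/(μ₂-λ) = 6.1/4.40 = 1.3864
Total: L = L₁ + L₂ = 1.3261 + 1.3864 = 2.7125
W = L/λ = 2.7125/6.1 = 0.4447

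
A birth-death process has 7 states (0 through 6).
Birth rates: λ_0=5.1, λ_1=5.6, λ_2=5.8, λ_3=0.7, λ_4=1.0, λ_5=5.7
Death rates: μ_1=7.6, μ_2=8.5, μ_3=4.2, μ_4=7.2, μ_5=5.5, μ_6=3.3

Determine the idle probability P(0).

Ratios P(n)/P(0) = (λ₀···λₙ₋₁)/(μ₁···μₙ):
P(1)/P(0) = (5.1)/(7.6) = 0.6711
P(2)/P(0) = (5.1×5.6)/(7.6×8.5) = 0.4421
P(3)/P(0) = (5.1×5.6×5.8)/(7.6×8.5×4.2) = 0.6105
P(4)/P(0) = (5.1×5.6×5.8×0.7)/(7.6×8.5×4.2×7.2) = 0.05936
P(5)/P(0) = (5.1×5.6×5.8×0.7×1.0)/(7.6×8.5×4.2×7.2×5.5) = 0.01079
P(6)/P(0) = (5.1×5.6×5.8×0.7×1.0×5.7)/(7.6×8.5×4.2×7.2×5.5×3.3) = 0.01864

Normalization: ∑ P(n) = 1
P(0) × (1.0000 + 0.6711 + 0.4421 + 0.6105 + 0.05936 + 0.01079 + 0.01864) = 1
P(0) × 2.8125 = 1
P(0) = 1/2.8125 = 0.3556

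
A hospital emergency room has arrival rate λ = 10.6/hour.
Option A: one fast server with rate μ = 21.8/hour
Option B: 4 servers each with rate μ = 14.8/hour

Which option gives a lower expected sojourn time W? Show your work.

Option A: single server μ = 21.8 (M/M/1)
  ρ_A = 10.6/21.8 = 0.4862
  W_A = 1/(μ-λ) = 1/(21.8-10.6) = 1/11.20 = 0.08929

Option B: 4 servers μ = 14.8 (M/M/4)
  ρ_B = λ/(cμ) = 10.6/(4×14.8) = 0.1791
  Offered load a = λ/μ = cρ = 10.6/14.8 = 0.7162
  P₀ = [ Σₙ₌₀^3 aⁿ/n! + a^4/(4!(1-ρ)) ]⁻¹
  Σ = a^0/0! + a^1/1! + a^2/2! + a^3/3! = 1.0000 + 0.7162 + 0.2565 + 0.06123 = 2.0339
  a^4/(4!(1-ρ)) = 0.263134/(24 × 0.820946) = 0.01336
  P₀ = 1/(2.0339 + 0.01336) = 0.4885
  Lq = P₀·a^4·ρ / (4!(1-ρ)²) = 0.4885 × 0.2631 × 0.1791 / (24 × 0.6740) = 0.001423
  Wq_B = Lq/λ = 0.001423/10.6 = 0.0001342
  W_B = Wq_B + 1/μ = 0.0001342 + 0.06757 = 0.06770

Since W_B = 0.06770 < W_A = 0.08929, Option B (multiple servers) has the shorter time in system.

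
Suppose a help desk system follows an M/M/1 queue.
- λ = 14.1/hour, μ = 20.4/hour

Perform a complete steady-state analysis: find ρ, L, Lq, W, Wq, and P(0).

Step 1: ρ = λ/μ = 14.1/20.4 = 0.6912
Step 2: L = λ/(μ-λ) = 14.1/6.30 = 2.2381
Step 3: Lq = λ²/(μ(μ-λ)) = 198.81/(20.4×6.30) = 1.5469
Step 4: W = 1/(μ-λ) = 1/6.30 = 0.15873
Step 5: Wq = λ/(μ(μ-λ)) = 14.1/(20.4×6.30) = 0.1097
Step 6: P(0) = 1-ρ = 0.3088
Verify: L = λW = 14.1×0.15873 = 2.2381 ✔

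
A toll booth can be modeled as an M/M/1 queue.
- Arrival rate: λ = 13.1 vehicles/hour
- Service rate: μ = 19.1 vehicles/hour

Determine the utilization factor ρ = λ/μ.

Server utilization: ρ = λ/μ
ρ = 13.1/19.1 = 0.6859
The server is busy 68.59% of the time.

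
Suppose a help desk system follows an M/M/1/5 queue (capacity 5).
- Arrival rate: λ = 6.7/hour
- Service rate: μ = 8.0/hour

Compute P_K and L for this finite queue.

ρ = λ/μ = 6.7/8.0 = 0.8375
P₀ = (1-ρ)/(1-ρ^(K+1)) = (1-0.8375)/(1-0.8375^6) = 0.1625/0.6549 = 0.2481
P_K = P₀×ρ^K = 0.2481 × 0.8375^5 = 0.2481 × 0.4120 = 0.1022
Blocking probability P_5 = 0.1022 (10.22%)
L = ρ[1 - (K+1)ρ^K + Kρ^(K+1)] / [(1-ρ)(1-ρ^(K+1))]
L = 0.8375 × (1 - 6×0.4120255 + 5×0.3450713) / ((1 - 0.8375) × (1 - 0.3450713)) = 1.9925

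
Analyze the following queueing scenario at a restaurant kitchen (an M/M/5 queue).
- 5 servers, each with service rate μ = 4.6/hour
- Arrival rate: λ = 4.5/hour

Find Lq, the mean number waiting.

Traffic intensity: ρ = λ/(cμ) = 4.5/(5×4.6) = 0.1957
Since ρ = 0.1957 < 1, system is stable.
Offered load a = λ/μ = cρ = 4.5/4.6 = 0.9783
P₀ = [ Σₙ₌₀^4 aⁿ/n! + a^5/(5!(1-ρ)) ]⁻¹
Σ = a^0/0! + a^1/1! + a^2/2! + a^3/3! + a^4/4! = 1.0000 + 0.97826 + 0.47850 + 0.15603 + 0.038160 = 2.6509
a^5/(5!(1-ρ)) = 0.8959/(120 × 0.8043) = 0.009282
P₀ = 1/(2.6509 + 0.009282) = 0.3759
Lq = P₀·a^5·ρ / (5!(1-ρ)²) = 0.37591 × 0.89593 × 0.19565 / (120 × 0.64698) = 0.0008487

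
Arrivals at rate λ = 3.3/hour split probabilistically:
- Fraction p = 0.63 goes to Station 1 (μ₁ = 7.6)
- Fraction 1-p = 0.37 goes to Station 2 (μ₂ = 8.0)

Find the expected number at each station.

Effective rates: λ₁ = 3.3×0.63 = 2.079, λ₂ = 3.3×0.37 = 1.221
Station 1: ρ₁ = 2.079/7.6 = 0.27355, L₁ = ρ₁/(1-ρ₁) = 0.27355/(1-0.27355) = 0.3766
Station 2: ρ₂ = 1.221/8.0 = 0.1526, L₂ = ρ₂/(1-ρ₂) = 0.1526/(1-0.1526) = 0.1801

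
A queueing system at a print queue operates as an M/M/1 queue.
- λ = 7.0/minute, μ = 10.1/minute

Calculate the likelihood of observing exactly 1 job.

ρ = λ/μ = 7.0/10.1 = 0.6931
P(n) = (1-ρ)ρⁿ
P(1) = (1-0.6931) × 0.6931^1
P(1) = 0.3069 × 0.6931
P(1) = 0.2127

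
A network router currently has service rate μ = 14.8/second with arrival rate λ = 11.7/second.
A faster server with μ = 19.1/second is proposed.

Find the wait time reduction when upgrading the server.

System 1: ρ₁ = 11.7/14.8 = 0.7905, W₁ = 1/(14.8-11.7) = 0.32258
System 2: ρ₂ = 11.7/19.1 = 0.6126, W₂ = 1/(19.1-11.7) = 0.13514
Improvement: (W₁-W₂)/W₁ = (0.32258-0.13514)/0.32258 = 58.11%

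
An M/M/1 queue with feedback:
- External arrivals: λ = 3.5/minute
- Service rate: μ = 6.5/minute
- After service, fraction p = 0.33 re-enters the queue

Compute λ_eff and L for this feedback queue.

Effective arrival rate: λ_eff = λ/(1-p) = 3.5/(1-0.33) = 3.5/0.67 = 5.22388
ρ = λ_eff/μ = 5.22388/6.5 = 0.803674
L = ρ/(1-ρ) = 0.803674/(1-0.803674) = 4.0936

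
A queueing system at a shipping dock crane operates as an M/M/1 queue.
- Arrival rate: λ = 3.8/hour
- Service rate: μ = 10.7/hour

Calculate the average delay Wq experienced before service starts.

First, compute utilization: ρ = λ/μ = 3.8/10.7 = 0.3551
For M/M/1: Wq = λ/(μ(μ-λ))
Wq = 3.8/(10.7 × (10.7-3.8))
Wq = 3.8/(10.7 × 6.90)
Wq = 0.05147 hours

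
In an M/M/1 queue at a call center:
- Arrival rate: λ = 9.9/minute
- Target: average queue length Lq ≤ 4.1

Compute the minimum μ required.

For M/M/1: Lq = λ²/(μ(μ-λ))
Need Lq ≤ 4.1, i.e. μ(μ-λ) ≥ λ²/4.1
μ² - 9.9μ - 98.01/4.1 ≥ 0  →  μ² - 9.9μ - 23.90488 ≥ 0
Quadratic formula (positive root): μ = [λ + √(λ² + 4×23.90488)]/2
Discriminant: 98.01 + 4×23.90488 = 193.6295, √193.6295 = 13.91508
μ ≥ (9.9 + 13.91508)/2 = 11.9075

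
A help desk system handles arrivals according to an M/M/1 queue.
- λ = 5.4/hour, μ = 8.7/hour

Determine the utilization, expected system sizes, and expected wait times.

Step 1: ρ = λ/μ = 5.4/8.7 = 0.6207
Step 2: L = λ/(μ-λ) = 5.4/3.30 = 1.6364
Step 3: Lq = λ²/(μ(μ-λ)) = 29.16/(8.7×3.30) = 1.0157
Step 4: W = 1/(μ-λ) = 1/3.30 = 0.30303
Step 5: Wq = λ/(μ(μ-λ)) = 5.4/(8.7×3.30) = 0.1881
Step 6: P(0) = 1-ρ = 0.3793
Verify: L = λW = 5.4×0.30303 = 1.6364 ✔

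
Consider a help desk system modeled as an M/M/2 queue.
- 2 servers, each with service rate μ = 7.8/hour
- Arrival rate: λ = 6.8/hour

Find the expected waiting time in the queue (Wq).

Traffic intensity: ρ = λ/(cμ) = 6.8/(2×7.8) = 0.4359
Since ρ = 0.4359 < 1, system is stable.
Offered load a = λ/μ = cρ = 6.8/7.8 = 0.8718
P₀ = [ Σₙ₌₀^1 aⁿ/n! + a^2/(2!(1-ρ)) ]⁻¹
Σ = a^0/0! + a^1/1! = 1.0000 + 0.8718 = 1.8718
a^2/(2!(1-ρ)) = 0.76003/(2 × 0.56410) = 0.6737
P₀ = 1/(1.8718 + 0.6737) = 0.3929
Lq = P₀·a^2·ρ / (2!(1-ρ)²) = 0.3929 × 0.7600 × 0.4359 / (2 × 0.3182) = 0.2045
Wq = Lq/λ = 0.2045/6.8 = 0.03007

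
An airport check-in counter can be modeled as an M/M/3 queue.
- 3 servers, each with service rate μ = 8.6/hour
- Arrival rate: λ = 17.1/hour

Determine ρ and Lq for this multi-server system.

Traffic intensity: ρ = λ/(cμ) = 17.1/(3×8.6) = 0.6628
Since ρ = 0.6628 < 1, system is stable.
Offered load a = λ/μ = cρ = 17.1/8.6 = 1.9884
P₀ = [ Σₙ₌₀^2 aⁿ/n! + a^3/(3!(1-ρ)) ]⁻¹
Σ = a^0/0! + a^1/1! + a^2/2! = 1.0000 + 1.9884 + 1.9768 = 4.9652
a^3/(3!(1-ρ)) = 7.8613/(6 × 0.33721) = 3.8855
P₀ = 1/(4.9652 + 3.8855) = 0.1130
Lq = P₀·a^3·ρ / (3!(1-ρ)²) = 0.11299 × 7.8613 × 0.66279 / (6 × 0.11371) = 0.8629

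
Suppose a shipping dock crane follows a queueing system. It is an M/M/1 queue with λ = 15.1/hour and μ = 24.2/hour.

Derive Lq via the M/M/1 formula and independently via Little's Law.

Method 1 (direct): Lq = λ²/(μ(μ-λ)) = 228.01/(24.2 × 9.10) = 1.0354

Method 2 (Little's Law):
W = 1/(μ-λ) = 1/9.10 = 0.10989
Wq = W - 1/μ = 0.10989 - 0.041322 = 0.06857
Lq = λWq = 15.1 × 0.06857 = 1.0354 ✔ (matches Method 1)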